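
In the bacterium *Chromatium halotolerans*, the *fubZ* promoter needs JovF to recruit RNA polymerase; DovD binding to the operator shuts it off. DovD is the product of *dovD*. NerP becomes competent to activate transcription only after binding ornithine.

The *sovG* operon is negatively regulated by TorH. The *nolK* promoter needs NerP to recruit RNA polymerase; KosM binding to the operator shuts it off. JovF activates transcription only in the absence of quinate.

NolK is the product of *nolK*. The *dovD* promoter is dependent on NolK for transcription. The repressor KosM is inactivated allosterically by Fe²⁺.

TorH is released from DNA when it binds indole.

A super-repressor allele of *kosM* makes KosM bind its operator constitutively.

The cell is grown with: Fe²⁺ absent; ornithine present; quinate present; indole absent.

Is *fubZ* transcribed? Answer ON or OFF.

Ornithine is present, so NerP is active.
KosM is constitutively active in this strain.
With repressor KosM bound, *nolK* is not transcribed.
So NolK is not produced.
Required activator NolK is absent, so *dovD* is not transcribed.
So DovD is not produced.
Quinate is present, so JovF is inactive.
Required activator JovF is absent, so *fubZ* is not transcribed.

OFF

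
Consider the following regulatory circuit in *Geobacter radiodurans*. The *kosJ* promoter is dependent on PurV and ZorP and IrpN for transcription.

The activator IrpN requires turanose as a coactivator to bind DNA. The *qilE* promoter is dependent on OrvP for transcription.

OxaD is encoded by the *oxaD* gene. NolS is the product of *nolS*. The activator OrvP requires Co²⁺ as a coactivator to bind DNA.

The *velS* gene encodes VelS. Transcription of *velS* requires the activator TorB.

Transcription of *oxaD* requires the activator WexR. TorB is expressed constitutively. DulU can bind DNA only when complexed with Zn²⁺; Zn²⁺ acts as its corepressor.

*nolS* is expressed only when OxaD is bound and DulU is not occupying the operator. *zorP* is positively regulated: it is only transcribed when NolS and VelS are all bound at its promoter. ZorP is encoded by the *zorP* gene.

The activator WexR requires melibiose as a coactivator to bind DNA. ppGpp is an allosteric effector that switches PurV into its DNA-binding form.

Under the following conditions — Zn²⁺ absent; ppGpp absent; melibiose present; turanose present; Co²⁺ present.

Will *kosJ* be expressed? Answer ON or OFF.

ppGpp is absent, so PurV is inactive.
Zn²⁺ is absent, so DulU is inactive.
Melibiose is present, so WexR is active.
No repressor is bound and WexR is active, so *oxaD* is transcribed.
So OxaD is produced and active.
No repressor is bound and OxaD is active, so *nolS* is transcribed.
So NolS is produced and active.
TorB is produced constitutively and is active.
No repressor is bound and TorB is active, so *velS* is transcribed.
So VelS is produced and active.
No repressor is bound and NolS and VelS are active, so *zorP* is transcribed.
So ZorP is produced and active.
Turanose is present, so IrpN is active.
Required activator PurV is absent, so *kosJ* is not transcribed.

OFF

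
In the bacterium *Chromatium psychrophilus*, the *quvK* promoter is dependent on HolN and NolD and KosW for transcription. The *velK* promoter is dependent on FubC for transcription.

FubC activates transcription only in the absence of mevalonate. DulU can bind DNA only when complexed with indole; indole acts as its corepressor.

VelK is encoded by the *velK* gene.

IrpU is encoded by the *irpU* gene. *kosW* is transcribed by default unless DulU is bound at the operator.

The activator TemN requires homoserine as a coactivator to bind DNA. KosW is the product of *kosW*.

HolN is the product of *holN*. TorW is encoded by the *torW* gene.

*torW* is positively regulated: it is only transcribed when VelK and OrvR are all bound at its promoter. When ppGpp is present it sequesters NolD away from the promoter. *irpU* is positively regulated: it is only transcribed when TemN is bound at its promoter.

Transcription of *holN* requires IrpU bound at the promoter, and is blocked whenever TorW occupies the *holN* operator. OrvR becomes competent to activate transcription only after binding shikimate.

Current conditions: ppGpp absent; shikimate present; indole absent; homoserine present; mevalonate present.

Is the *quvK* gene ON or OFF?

ON

Homoserine is present, so TemN is active.
No repressor is bound and TemN is active, so *irpU* is transcribed.
So IrpU is produced and active.
Mevalonate is present, so FubC is inactive.
Required activator FubC is absent, so *velK* is not transcribed.
So VelK is not produced.
Shikimate is present, so OrvR is active.
Required activator VelK is absent, so *torW* is not transcribed.
So TorW is not produced.
No repressor is bound and IrpU is active, so *holN* is transcribed.
So HolN is produced and active.
ppGpp is absent, so NolD is active.
Indole is absent, so DulU is inactive.
With no repressor bound, *kosW* is transcribed.
So KosW is produced and active.
No repressor is bound and HolN and NolD and KosW are active, so *quvK* is transcribed.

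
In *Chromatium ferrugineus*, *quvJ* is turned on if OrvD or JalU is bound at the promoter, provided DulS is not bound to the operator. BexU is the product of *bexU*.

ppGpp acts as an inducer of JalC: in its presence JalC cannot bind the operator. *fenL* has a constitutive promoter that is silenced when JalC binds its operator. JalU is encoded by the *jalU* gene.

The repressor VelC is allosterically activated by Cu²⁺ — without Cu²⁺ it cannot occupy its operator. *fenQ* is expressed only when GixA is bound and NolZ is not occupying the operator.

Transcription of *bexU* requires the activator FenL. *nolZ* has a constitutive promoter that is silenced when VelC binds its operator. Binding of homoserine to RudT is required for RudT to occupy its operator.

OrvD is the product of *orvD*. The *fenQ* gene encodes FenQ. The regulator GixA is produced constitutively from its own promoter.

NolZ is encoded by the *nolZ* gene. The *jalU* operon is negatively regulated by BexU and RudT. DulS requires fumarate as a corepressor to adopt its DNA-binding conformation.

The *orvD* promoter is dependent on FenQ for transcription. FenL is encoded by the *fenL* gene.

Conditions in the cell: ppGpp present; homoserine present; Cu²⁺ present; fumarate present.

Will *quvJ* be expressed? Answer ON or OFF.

OFF

GixA is produced constitutively and is active.
Cu²⁺ is present, so VelC is active.
With repressor VelC bound, *nolZ* is not transcribed.
So NolZ is not produced.
No repressor is bound and GixA is active, so *fenQ* is transcribed.
So FenQ is produced and active.
No repressor is bound and FenQ is active, so *orvD* is transcribed.
So OrvD is produced and active.
ppGpp is present, so JalC is inactive.
With no repressor bound, *fenL* is transcribed.
So FenL is produced and active.
No repressor is bound and FenL is active, so *bexU* is transcribed.
So BexU is produced and active.
Homoserine is present, so RudT is active.
With repressor BexU bound, *jalU* is not transcribed.
So JalU is not produced.
Fumarate is present, so DulS is active.
With repressor DulS bound, *quvJ* is not transcribed.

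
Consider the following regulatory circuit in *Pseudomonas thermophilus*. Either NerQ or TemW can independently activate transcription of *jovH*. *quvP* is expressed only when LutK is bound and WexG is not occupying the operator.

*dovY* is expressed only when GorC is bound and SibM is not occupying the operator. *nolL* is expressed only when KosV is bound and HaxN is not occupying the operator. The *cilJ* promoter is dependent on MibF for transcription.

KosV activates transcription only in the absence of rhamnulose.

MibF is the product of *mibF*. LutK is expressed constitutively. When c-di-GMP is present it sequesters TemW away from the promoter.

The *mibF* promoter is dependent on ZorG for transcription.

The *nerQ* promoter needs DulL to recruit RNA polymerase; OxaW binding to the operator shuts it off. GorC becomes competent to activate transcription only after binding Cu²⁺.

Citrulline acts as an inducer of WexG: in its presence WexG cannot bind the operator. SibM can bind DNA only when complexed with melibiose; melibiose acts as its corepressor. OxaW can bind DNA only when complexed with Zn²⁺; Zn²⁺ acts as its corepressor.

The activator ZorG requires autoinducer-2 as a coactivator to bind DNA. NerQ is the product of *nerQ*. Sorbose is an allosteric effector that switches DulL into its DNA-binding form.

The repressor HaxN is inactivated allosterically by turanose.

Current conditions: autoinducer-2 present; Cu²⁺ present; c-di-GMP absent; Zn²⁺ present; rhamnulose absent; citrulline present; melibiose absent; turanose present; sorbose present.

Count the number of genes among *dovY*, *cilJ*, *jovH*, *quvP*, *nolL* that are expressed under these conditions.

5

Cu²⁺ is present, so GorC is active.
Melibiose is absent, so SibM is inactive.
No repressor is bound and GorC is active, so *dovY* is transcribed.
→ *dovY* is ON.
Autoinducer-2 is present, so ZorG is active.
No repressor is bound and ZorG is active, so *mibF* is transcribed.
So MibF is produced and active.
No repressor is bound and MibF is active, so *cilJ* is transcribed.
→ *cilJ* is ON.
Zn²⁺ is present, so OxaW is active.
Sorbose is present, so DulL is active.
With repressor OxaW bound, *nerQ* is not transcribed.
So NerQ is not produced.
c-di-GMP is absent, so TemW is active.
Activator TemW is present, so *jovH* is transcribed.
→ *jovH* is ON.
Citrulline is present, so WexG is inactive.
LutK is produced constitutively and is active.
No repressor is bound and LutK is active, so *quvP* is transcribed.
→ *quvP* is ON.
Rhamnulose is absent, so KosV is active.
Turanose is present, so HaxN is inactive.
No repressor is bound and KosV is active, so *nolL* is transcribed.
→ *nolL* is ON.
5 of the 5 genes are transcribed.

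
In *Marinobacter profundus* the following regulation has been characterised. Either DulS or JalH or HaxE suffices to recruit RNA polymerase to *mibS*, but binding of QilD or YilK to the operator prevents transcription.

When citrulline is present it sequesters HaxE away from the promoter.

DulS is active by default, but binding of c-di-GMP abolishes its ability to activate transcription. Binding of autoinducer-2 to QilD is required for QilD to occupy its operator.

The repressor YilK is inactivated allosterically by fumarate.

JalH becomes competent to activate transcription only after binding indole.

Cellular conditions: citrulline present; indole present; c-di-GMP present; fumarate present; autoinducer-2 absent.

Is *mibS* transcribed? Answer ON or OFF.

ON

Autoinducer-2 is absent, so QilD is inactive.
c-di-GMP is present, so DulS is inactive.
Fumarate is present, so YilK is inactive.
Indole is present, so JalH is active.
Citrulline is present, so HaxE is inactive.
Activator JalH is present, so *mibS* is transcribed.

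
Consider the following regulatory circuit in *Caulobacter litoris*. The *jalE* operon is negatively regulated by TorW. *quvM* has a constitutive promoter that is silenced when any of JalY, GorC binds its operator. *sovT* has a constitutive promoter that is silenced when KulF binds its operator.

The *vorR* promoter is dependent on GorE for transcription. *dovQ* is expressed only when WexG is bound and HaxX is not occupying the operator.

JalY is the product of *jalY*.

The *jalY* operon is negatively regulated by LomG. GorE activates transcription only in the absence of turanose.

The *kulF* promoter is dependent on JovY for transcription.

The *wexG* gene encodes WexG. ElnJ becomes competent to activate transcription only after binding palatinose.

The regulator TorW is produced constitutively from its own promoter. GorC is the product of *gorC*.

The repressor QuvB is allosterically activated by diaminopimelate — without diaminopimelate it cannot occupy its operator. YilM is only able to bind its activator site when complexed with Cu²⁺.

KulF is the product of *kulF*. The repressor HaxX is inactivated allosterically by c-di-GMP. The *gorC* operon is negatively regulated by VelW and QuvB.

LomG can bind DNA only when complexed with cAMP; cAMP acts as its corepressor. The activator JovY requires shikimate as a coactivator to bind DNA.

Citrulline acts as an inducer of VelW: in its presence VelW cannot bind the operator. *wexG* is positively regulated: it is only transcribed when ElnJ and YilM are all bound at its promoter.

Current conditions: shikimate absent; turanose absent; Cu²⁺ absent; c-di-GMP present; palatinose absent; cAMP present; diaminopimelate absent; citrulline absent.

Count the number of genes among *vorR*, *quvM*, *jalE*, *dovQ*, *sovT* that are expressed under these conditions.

3

Turanose is absent, so GorE is active.
No repressor is bound and GorE is active, so *vorR* is transcribed.
→ *vorR* is ON.
cAMP is present, so LomG is active.
With repressor LomG bound, *jalY* is not transcribed.
So JalY is not produced.
Citrulline is absent, so VelW is active.
Diaminopimelate is absent, so QuvB is inactive.
With repressor VelW bound, *gorC* is not transcribed.
So GorC is not produced.
With no repressor bound, *quvM* is transcribed.
→ *quvM* is ON.
TorW is produced constitutively and is active.
With repressor TorW bound, *jalE* is not transcribed.
→ *jalE* is OFF.
Palatinose is absent, so ElnJ is inactive.
Cu²⁺ is absent, so YilM is inactive.
Required activator ElnJ is absent, so *wexG* is not transcribed.
So WexG is not produced.
c-di-GMP is present, so HaxX is inactive.
Required activator WexG is absent, so *dovQ* is not transcribed.
→ *dovQ* is OFF.
Shikimate is absent, so JovY is inactive.
Required activator JovY is absent, so *kulF* is not transcribed.
So KulF is not produced.
With no repressor bound, *sovT* is transcribed.
→ *sovT* is ON.
3 of the 5 genes are transcribed.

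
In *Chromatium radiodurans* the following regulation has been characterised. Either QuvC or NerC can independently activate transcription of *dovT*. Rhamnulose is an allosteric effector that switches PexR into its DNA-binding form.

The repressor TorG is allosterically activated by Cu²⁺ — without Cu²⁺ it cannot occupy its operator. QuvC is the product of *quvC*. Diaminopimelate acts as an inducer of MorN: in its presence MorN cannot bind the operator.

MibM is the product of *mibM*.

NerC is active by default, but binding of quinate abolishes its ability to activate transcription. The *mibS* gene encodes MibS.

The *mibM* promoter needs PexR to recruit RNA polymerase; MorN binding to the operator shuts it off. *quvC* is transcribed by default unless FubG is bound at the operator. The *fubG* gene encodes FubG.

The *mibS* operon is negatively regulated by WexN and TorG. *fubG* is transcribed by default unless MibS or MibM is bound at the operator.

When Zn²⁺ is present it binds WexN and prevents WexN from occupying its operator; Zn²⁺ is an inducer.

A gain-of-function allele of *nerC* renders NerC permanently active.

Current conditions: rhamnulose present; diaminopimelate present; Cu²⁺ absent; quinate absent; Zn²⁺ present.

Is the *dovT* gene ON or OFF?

ON

Zn²⁺ is present, so WexN is inactive.
Cu²⁺ is absent, so TorG is inactive.
With no repressor bound, *mibS* is transcribed.
So MibS is produced and active.
Diaminopimelate is present, so MorN is inactive.
Rhamnulose is present, so PexR is active.
No repressor is bound and PexR is active, so *mibM* is transcribed.
So MibM is produced and active.
With repressor MibS bound, *fubG* is not transcribed.
So FubG is not produced.
With no repressor bound, *quvC* is transcribed.
So QuvC is produced and active.
NerC is constitutively active in this strain.
Activator QuvC is present, so *dovT* is transcribed.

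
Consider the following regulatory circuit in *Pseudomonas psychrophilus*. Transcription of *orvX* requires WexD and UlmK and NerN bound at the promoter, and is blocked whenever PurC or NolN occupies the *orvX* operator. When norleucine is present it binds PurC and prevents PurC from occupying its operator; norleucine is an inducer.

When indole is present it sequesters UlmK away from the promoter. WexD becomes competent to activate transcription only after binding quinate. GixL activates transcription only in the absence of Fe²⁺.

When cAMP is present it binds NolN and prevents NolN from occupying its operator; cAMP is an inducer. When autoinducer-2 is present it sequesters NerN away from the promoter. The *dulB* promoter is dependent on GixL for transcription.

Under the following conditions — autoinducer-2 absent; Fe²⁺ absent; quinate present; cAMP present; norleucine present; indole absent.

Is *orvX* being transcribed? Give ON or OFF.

ON

Quinate is present, so WexD is active.
Norleucine is present, so PurC is inactive.
cAMP is present, so NolN is inactive.
Indole is absent, so UlmK is active.
Autoinducer-2 is absent, so NerN is active.
No repressor is bound and WexD and UlmK and NerN are active, so *orvX* is transcribed.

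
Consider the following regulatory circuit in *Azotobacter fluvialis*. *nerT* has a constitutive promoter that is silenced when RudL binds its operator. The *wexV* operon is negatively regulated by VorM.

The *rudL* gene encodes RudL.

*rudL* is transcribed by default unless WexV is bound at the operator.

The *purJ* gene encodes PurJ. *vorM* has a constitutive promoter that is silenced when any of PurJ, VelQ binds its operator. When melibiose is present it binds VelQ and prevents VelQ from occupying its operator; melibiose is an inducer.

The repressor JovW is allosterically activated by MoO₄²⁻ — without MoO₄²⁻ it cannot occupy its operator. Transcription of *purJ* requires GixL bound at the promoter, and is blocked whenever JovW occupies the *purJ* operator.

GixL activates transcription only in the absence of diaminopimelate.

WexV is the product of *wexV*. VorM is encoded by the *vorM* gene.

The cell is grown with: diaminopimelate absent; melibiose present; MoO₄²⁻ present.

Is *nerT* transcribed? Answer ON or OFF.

OFF

MoO₄²⁻ is present, so JovW is active.
Diaminopimelate is absent, so GixL is active.
With repressor JovW bound, *purJ* is not transcribed.
So PurJ is not produced.
Melibiose is present, so VelQ is inactive.
With no repressor bound, *vorM* is transcribed.
So VorM is produced and active.
With repressor VorM bound, *wexV* is not transcribed.
So WexV is not produced.
With no repressor bound, *rudL* is transcribed.
So RudL is produced and active.
With repressor RudL bound, *nerT* is not transcribed.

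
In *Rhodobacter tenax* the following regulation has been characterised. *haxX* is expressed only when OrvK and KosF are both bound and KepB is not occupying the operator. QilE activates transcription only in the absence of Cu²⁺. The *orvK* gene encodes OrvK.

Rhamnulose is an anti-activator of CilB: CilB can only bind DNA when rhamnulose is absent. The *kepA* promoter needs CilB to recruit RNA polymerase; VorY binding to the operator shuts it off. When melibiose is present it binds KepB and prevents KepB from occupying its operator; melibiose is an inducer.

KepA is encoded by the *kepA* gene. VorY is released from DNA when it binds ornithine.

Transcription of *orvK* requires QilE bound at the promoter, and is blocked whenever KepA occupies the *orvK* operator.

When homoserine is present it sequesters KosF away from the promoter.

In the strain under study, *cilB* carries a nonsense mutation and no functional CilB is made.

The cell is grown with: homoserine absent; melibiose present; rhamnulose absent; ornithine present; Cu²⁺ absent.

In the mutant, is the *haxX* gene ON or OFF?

ON

Ornithine is present, so VorY is inactive.
CilB is non-functional in this strain, so it has no effect.
Required activator CilB is absent, so *kepA* is not transcribed.
So KepA is not produced.
Cu²⁺ is absent, so QilE is active.
No repressor is bound and QilE is active, so *orvK* is transcribed.
So OrvK is produced and active.
Homoserine is absent, so KosF is active.
Melibiose is present, so KepB is inactive.
No repressor is bound and OrvK and KosF are active, so *haxX* is transcribed.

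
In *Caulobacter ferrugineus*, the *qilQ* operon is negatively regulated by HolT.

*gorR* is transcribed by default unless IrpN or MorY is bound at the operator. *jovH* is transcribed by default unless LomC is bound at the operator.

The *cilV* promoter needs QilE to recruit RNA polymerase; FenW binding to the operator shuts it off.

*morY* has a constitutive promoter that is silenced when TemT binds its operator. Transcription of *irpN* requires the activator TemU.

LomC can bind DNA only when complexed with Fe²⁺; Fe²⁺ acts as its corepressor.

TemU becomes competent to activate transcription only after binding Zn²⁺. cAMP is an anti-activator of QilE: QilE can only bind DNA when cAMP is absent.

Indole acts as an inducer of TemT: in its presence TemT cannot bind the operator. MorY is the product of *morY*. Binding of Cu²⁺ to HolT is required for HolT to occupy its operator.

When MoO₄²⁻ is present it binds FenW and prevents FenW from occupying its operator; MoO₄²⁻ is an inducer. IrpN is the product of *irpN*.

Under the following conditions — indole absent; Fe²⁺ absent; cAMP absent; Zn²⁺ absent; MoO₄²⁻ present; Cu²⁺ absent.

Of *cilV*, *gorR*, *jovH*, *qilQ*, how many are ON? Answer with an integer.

cAMP is absent, so QilE is active.
MoO₄²⁻ is present, so FenW is inactive.
No repressor is bound and QilE is active, so *cilV* is transcribed.
→ *cilV* is ON.
Zn²⁺ is absent, so TemU is inactive.
Required activator TemU is absent, so *irpN* is not transcribed.
So IrpN is not produced.
Indole is absent, so TemT is active.
With repressor TemT bound, *morY* is not transcribed.
So MorY is not produced.
With no repressor bound, *gorR* is transcribed.
→ *gorR* is ON.
Fe²⁺ is absent, so LomC is inactive.
With no repressor bound, *jovH* is transcribed.
→ *jovH* is ON.
Cu²⁺ is absent, so HolT is inactive.
With no repressor bound, *qilQ* is transcribed.
→ *qilQ* is ON.
4 of the 4 genes are transcribed.

4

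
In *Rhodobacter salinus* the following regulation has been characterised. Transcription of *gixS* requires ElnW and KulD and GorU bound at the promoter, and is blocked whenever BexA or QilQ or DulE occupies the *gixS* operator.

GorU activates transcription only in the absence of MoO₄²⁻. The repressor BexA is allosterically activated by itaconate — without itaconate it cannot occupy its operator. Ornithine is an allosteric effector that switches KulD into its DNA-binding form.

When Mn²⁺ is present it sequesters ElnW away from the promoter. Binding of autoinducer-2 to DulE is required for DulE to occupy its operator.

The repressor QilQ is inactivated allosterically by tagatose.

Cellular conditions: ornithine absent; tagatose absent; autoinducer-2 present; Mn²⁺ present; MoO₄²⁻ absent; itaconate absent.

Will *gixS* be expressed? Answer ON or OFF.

Mn²⁺ is present, so ElnW is inactive.
Itaconate is absent, so BexA is inactive.
Tagatose is absent, so QilQ is active.
Ornithine is absent, so KulD is inactive.
Autoinducer-2 is present, so DulE is active.
MoO₄²⁻ is absent, so GorU is active.
With repressor QilQ bound, *gixS* is not transcribed.

OFF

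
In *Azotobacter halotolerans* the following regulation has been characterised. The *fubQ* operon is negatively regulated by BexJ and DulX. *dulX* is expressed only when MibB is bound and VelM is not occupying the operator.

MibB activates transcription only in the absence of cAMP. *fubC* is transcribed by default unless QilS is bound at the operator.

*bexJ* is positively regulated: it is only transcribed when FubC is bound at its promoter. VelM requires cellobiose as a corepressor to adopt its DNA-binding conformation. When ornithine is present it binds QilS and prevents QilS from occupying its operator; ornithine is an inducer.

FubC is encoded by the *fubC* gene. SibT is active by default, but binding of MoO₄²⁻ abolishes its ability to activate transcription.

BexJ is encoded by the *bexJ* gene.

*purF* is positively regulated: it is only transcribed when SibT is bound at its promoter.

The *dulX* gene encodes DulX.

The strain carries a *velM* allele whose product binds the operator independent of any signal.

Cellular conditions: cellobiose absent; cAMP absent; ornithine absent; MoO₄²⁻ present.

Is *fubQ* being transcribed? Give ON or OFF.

ON

Ornithine is absent, so QilS is active.
With repressor QilS bound, *fubC* is not transcribed.
So FubC is not produced.
Required activator FubC is absent, so *bexJ* is not transcribed.
So BexJ is not produced.
cAMP is absent, so MibB is active.
VelM is constitutively active in this strain.
With repressor VelM bound, *dulX* is not transcribed.
So DulX is not produced.
With no repressor bound, *fubQ* is transcribed.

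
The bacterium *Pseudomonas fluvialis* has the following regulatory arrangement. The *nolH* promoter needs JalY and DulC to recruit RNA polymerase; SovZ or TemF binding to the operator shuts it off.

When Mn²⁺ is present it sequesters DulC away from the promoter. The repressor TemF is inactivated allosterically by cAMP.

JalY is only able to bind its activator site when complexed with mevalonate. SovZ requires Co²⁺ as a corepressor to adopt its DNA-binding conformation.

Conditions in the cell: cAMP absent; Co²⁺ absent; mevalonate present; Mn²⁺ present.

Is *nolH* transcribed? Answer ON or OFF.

Co²⁺ is absent, so SovZ is inactive.
cAMP is absent, so TemF is active.
Mevalonate is present, so JalY is active.
Mn²⁺ is present, so DulC is inactive.
With repressor TemF bound, *nolH* is not transcribed.

OFF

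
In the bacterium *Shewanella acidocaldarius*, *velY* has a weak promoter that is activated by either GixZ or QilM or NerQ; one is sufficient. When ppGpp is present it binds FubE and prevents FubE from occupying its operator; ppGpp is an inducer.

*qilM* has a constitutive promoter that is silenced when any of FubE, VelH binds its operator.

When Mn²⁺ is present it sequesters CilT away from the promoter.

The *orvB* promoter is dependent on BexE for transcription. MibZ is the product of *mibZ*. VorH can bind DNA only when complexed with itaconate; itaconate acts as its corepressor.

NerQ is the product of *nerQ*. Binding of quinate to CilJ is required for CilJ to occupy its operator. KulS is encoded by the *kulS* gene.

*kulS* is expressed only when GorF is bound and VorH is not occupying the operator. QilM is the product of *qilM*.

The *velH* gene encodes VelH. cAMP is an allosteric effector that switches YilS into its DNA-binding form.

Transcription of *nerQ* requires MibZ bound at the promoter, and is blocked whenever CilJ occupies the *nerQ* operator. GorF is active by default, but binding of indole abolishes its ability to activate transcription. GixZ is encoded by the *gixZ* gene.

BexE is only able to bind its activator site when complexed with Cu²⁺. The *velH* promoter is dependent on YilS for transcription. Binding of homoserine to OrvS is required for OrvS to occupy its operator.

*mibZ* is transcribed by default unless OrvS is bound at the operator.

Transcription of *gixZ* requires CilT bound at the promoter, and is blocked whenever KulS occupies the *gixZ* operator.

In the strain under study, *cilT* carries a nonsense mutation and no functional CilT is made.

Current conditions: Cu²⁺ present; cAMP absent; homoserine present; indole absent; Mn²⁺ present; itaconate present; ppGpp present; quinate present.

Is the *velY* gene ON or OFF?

ON

CilT is non-functional in this strain, so it has no effect.
Itaconate is present, so VorH is active.
Indole is absent, so GorF is active.
With repressor VorH bound, *kulS* is not transcribed.
So KulS is not produced.
Required activator CilT is absent, so *gixZ* is not transcribed.
So GixZ is not produced.
ppGpp is present, so FubE is inactive.
cAMP is absent, so YilS is inactive.
Required activator YilS is absent, so *velH* is not transcribed.
So VelH is not produced.
With no repressor bound, *qilM* is transcribed.
So QilM is produced and active.
Homoserine is present, so OrvS is active.
With repressor OrvS bound, *mibZ* is not transcribed.
So MibZ is not produced.
Quinate is present, so CilJ is active.
With repressor CilJ bound, *nerQ* is not transcribed.
So NerQ is not produced.
Activator QilM is present, so *velY* is transcribed.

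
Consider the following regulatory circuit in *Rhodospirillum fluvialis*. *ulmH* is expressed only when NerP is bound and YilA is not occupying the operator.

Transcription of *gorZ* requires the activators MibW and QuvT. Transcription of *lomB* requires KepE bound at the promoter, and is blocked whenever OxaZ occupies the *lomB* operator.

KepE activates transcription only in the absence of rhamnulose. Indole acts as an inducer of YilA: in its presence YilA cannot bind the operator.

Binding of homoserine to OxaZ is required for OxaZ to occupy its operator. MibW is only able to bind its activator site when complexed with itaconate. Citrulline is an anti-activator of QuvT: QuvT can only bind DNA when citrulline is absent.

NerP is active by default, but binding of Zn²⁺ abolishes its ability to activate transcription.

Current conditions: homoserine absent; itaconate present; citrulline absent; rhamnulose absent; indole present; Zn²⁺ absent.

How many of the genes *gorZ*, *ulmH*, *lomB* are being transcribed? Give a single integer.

Itaconate is present, so MibW is active.
Citrulline is absent, so QuvT is active.
No repressor is bound and MibW and QuvT are active, so *gorZ* is transcribed.
→ *gorZ* is ON.
Indole is present, so YilA is inactive.
Zn²⁺ is absent, so NerP is active.
No repressor is bound and NerP is active, so *ulmH* is transcribed.
→ *ulmH* is ON.
Rhamnulose is absent, so KepE is active.
Homoserine is absent, so OxaZ is inactive.
No repressor is bound and KepE is active, so *lomB* is transcribed.
→ *lomB* is ON.
3 of the 3 genes are transcribed.

3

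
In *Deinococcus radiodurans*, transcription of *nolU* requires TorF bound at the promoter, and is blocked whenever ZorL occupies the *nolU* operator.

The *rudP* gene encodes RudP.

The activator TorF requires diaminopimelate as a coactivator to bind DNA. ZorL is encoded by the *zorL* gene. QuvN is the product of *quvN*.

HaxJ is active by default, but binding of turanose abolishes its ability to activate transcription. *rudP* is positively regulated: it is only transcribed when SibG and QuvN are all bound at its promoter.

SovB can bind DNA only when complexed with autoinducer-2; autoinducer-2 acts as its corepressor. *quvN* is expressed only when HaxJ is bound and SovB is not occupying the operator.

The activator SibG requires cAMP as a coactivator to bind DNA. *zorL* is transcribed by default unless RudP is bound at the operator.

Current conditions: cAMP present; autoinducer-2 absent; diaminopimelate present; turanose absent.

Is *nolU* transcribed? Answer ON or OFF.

Diaminopimelate is present, so TorF is active.
cAMP is present, so SibG is active.
Autoinducer-2 is absent, so SovB is inactive.
Turanose is absent, so HaxJ is active.
No repressor is bound and HaxJ is active, so *quvN* is transcribed.
So QuvN is produced and active.
No repressor is bound and SibG and QuvN are active, so *rudP* is transcribed.
So RudP is produced and active.
With repressor RudP bound, *zorL* is not transcribed.
So ZorL is not produced.
No repressor is bound and TorF is active, so *nolU* is transcribed.

ON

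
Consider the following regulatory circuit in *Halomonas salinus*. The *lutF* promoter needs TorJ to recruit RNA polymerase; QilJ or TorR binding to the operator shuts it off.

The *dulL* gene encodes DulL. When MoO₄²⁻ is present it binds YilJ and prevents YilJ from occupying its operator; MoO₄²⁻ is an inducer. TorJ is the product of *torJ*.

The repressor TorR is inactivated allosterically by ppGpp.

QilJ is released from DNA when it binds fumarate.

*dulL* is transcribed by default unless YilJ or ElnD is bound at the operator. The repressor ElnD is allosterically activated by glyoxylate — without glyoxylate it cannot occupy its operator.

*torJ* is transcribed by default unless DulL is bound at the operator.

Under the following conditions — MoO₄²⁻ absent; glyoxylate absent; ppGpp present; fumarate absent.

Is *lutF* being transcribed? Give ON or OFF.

MoO₄²⁻ is absent, so YilJ is active.
Glyoxylate is absent, so ElnD is inactive.
With repressor YilJ bound, *dulL* is not transcribed.
So DulL is not produced.
With no repressor bound, *torJ* is transcribed.
So TorJ is produced and active.
Fumarate is absent, so QilJ is active.
ppGpp is present, so TorR is inactive.
With repressor QilJ bound, *lutF* is not transcribed.

OFF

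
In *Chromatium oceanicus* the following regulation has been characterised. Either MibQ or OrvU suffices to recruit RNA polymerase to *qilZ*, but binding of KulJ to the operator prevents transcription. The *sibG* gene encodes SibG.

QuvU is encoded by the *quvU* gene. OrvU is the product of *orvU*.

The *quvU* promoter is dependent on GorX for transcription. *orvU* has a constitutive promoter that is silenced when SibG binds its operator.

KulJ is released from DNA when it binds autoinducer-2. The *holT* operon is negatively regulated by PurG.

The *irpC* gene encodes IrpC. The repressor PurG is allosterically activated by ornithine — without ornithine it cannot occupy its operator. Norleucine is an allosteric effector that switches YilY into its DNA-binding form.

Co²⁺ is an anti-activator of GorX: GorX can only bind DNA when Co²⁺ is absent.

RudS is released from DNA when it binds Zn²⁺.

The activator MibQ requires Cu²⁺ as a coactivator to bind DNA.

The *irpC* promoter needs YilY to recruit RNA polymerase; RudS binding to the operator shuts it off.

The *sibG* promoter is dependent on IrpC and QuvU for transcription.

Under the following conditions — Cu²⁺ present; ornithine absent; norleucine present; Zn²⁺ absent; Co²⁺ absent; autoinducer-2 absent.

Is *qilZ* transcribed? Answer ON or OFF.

Cu²⁺ is present, so MibQ is active.
Zn²⁺ is absent, so RudS is active.
Norleucine is present, so YilY is active.
With repressor RudS bound, *irpC* is not transcribed.
So IrpC is not produced.
Co²⁺ is absent, so GorX is active.
No repressor is bound and GorX is active, so *quvU* is transcribed.
So QuvU is produced and active.
Required activator IrpC is absent, so *sibG* is not transcribed.
So SibG is not produced.
With no repressor bound, *orvU* is transcribed.
So OrvU is produced and active.
Autoinducer-2 is absent, so KulJ is active.
With repressor KulJ bound, *qilZ* is not transcribed.

OFF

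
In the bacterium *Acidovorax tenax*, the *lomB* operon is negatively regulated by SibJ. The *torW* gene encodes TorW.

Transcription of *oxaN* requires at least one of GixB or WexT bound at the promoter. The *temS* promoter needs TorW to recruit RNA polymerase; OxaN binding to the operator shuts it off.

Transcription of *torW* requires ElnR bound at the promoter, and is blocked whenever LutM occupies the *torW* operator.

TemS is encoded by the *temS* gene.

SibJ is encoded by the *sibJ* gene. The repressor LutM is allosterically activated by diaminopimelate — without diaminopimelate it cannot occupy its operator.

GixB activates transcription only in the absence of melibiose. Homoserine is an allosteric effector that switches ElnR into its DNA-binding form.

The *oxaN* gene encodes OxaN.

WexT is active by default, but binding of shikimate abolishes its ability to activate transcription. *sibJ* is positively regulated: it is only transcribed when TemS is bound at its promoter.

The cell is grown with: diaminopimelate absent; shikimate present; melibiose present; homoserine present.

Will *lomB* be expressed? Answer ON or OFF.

OFF

Melibiose is present, so GixB is inactive.
Shikimate is present, so WexT is inactive.
No activator is available at the *oxaN* promoter, so *oxaN* is not transcribed.
So OxaN is not produced.
Diaminopimelate is absent, so LutM is inactive.
Homoserine is present, so ElnR is active.
No repressor is bound and ElnR is active, so *torW* is transcribed.
So TorW is produced and active.
No repressor is bound and TorW is active, so *temS* is transcribed.
So TemS is produced and active.
No repressor is bound and TemS is active, so *sibJ* is transcribed.
So SibJ is produced and active.
With repressor SibJ bound, *lomB* is not transcribed.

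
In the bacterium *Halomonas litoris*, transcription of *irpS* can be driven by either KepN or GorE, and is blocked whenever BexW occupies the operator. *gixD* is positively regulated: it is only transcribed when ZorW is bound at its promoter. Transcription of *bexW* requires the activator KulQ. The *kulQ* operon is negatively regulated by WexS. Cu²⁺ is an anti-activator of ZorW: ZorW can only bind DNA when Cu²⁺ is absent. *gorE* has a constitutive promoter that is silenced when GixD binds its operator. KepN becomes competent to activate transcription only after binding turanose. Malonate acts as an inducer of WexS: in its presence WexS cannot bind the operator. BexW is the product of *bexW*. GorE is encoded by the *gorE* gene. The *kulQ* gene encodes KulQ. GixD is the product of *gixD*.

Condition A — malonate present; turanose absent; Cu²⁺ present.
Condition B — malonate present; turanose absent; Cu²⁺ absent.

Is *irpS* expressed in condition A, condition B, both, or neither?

neither

Condition A:
Malonate is present, so WexS is inactive.
With no repressor bound, *kulQ* is transcribed.
So KulQ is produced and active.
No repressor is bound and KulQ is active, so *bexW* is transcribed.
So BexW is produced and active.
Turanose is absent, so KepN is inactive.
Cu²⁺ is present, so ZorW is inactive.
Required activator ZorW is absent, so *gixD* is not transcribed.
So GixD is not produced.
With no repressor bound, *gorE* is transcribed.
So GorE is produced and active.
With repressor BexW bound, *irpS* is not transcribed.
→ *irpS* is OFF in A.
Condition B:
Malonate is present, so WexS is inactive.
With no repressor bound, *kulQ* is transcribed.
So KulQ is produced and active.
No repressor is bound and KulQ is active, so *bexW* is transcribed.
So BexW is produced and active.
Turanose is absent, so KepN is inactive.
Cu²⁺ is absent, so ZorW is active.
No repressor is bound and ZorW is active, so *gixD* is transcribed.
So GixD is produced and active.
With repressor GixD bound, *gorE* is not transcribed.
So GorE is not produced.
With repressor BexW bound, *irpS* is not transcribed.
→ *irpS* is OFF in B.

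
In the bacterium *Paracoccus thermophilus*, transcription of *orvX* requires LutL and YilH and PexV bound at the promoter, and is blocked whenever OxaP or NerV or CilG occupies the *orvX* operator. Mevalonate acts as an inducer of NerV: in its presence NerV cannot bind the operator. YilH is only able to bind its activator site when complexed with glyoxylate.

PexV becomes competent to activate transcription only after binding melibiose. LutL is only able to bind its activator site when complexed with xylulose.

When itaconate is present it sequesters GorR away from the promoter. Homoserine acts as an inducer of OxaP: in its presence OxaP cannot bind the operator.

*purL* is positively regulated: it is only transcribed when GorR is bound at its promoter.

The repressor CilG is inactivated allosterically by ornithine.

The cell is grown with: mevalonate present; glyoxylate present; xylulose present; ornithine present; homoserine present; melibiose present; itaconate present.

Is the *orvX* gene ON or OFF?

Xylulose is present, so LutL is active.
Homoserine is present, so OxaP is inactive.
Mevalonate is present, so NerV is inactive.
Glyoxylate is present, so YilH is active.
Melibiose is present, so PexV is active.
Ornithine is present, so CilG is inactive.
No repressor is bound and LutL and YilH and PexV are active, so *orvX* is transcribed.

ON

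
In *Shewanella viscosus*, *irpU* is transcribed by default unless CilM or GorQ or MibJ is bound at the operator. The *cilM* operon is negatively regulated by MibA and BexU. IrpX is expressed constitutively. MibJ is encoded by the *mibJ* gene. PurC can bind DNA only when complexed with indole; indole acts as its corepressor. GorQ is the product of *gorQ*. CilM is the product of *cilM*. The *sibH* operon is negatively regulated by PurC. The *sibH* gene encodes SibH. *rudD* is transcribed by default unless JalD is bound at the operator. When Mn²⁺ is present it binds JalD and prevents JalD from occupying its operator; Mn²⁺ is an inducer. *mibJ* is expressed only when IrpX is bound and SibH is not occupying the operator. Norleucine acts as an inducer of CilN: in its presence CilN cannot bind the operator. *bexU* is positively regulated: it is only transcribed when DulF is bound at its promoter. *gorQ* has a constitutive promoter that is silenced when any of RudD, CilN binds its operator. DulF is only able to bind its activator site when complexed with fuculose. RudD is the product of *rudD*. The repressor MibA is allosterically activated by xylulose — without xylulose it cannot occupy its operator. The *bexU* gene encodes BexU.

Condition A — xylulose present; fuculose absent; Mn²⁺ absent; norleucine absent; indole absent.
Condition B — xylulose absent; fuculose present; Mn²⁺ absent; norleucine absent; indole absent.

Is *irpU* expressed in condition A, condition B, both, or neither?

Condition A:
Xylulose is present, so MibA is active.
Fuculose is absent, so DulF is inactive.
Required activator DulF is absent, so *bexU* is not transcribed.
So BexU is not produced.
With repressor MibA bound, *cilM* is not transcribed.
So CilM is not produced.
Mn²⁺ is absent, so JalD is active.
With repressor JalD bound, *rudD* is not transcribed.
So RudD is not produced.
Norleucine is absent, so CilN is active.
With repressor CilN bound, *gorQ* is not transcribed.
So GorQ is not produced.
IrpX is produced constitutively and is active.
Indole is absent, so PurC is inactive.
With no repressor bound, *sibH* is transcribed.
So SibH is produced and active.
With repressor SibH bound, *mibJ* is not transcribed.
So MibJ is not produced.
With no repressor bound, *irpU* is transcribed.
→ *irpU* is ON in A.
Condition B:
Xylulose is absent, so MibA is inactive.
Fuculose is present, so DulF is active.
No repressor is bound and DulF is active, so *bexU* is transcribed.
So BexU is produced and active.
With repressor BexU bound, *cilM* is not transcribed.
So CilM is not produced.
Mn²⁺ is absent, so JalD is active.
With repressor JalD bound, *rudD* is not transcribed.
So RudD is not produced.
Norleucine is absent, so CilN is active.
With repressor CilN bound, *gorQ* is not transcribed.
So GorQ is not produced.
IrpX is produced constitutively and is active.
Indole is absent, so PurC is inactive.
With no repressor bound, *sibH* is transcribed.
So SibH is produced and active.
With repressor SibH bound, *mibJ* is not transcribed.
So MibJ is not produced.
With no repressor bound, *irpU* is transcribed.
→ *irpU* is ON in B.

both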